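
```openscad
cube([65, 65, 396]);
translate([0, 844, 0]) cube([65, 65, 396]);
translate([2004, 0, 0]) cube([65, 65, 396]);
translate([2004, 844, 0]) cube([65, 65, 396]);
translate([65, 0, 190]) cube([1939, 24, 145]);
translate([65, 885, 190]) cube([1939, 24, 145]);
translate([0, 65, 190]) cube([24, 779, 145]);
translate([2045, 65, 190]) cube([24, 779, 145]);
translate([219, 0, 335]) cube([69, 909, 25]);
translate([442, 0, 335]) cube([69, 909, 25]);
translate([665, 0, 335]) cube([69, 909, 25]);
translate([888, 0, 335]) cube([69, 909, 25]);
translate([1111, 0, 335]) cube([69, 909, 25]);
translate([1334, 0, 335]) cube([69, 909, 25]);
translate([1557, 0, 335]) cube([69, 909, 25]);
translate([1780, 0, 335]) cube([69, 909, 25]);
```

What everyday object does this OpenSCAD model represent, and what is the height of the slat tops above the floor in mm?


A bed frame. The slat-top height is 360 mm.

Four posts, four rails, and a row of slats — a bed frame. Slats sit on the rails at z = 190 + 145 = 335; with slat thickness 25, the top is 360 mm.


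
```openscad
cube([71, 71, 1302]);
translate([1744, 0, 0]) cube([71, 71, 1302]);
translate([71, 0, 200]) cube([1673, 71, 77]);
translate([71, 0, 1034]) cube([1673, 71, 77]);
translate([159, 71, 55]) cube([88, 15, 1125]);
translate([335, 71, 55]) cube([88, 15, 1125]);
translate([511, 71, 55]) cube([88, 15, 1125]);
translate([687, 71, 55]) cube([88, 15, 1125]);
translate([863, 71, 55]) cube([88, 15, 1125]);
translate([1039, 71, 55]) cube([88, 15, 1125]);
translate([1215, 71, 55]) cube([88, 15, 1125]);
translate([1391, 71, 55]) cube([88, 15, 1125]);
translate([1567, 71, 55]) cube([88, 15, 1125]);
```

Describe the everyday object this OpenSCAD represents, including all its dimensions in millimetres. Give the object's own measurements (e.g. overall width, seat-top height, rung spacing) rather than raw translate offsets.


A fence section. Two 71×71 mm posts, 1302 mm tall, stand on the floor with a clear span of 1673 mm between their inner faces. Two horizontal rails of 71×77 mm section span the gap between the posts with their undersides at z = 200 mm and z = 1034 mm, flush with the posts' −y face. 9 pickets, each 88 mm wide, 15 mm thick and 1125 mm tall, are fixed to the +y face of the rails with their bottoms at z = 55 mm, spaced across the span with a 88 mm gap after the −x post and between neighbouring pickets, with 89 mm left before the +x post.


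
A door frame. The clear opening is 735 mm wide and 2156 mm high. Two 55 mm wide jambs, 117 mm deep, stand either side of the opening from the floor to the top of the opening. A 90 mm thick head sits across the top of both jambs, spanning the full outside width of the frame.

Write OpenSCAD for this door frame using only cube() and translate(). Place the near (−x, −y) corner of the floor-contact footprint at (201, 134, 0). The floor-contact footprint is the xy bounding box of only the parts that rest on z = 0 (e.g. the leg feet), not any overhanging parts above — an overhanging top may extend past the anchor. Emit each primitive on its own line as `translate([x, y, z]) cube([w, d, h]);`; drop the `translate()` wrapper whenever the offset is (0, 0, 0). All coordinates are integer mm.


translate([201, 134, 0]) cube([55, 117, 2156]);
translate([991, 134, 0]) cube([55, 117, 2156]);
translate([201, 134, 2156]) cube([845, 117, 90]);


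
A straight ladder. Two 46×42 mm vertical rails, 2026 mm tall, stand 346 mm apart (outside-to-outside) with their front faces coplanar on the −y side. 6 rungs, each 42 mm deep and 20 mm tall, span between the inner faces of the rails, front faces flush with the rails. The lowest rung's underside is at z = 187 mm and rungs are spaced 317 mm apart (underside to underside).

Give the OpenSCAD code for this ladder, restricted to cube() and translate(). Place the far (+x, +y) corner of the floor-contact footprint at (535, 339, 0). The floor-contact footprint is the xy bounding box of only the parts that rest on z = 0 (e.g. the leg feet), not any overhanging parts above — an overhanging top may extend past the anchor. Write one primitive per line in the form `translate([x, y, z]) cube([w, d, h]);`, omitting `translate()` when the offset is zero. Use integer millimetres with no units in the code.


translate([189, 297, 0]) cube([46, 42, 2026]);
translate([489, 297, 0]) cube([46, 42, 2026]);
translate([235, 297, 187]) cube([254, 42, 20]);
translate([235, 297, 504]) cube([254, 42, 20]);
translate([235, 297, 821]) cube([254, 42, 20]);
translate([235, 297, 1138]) cube([254, 42, 20]);
translate([235, 297, 1455]) cube([254, 42, 20]);
translate([235, 297, 1772]) cube([254, 42, 20]);


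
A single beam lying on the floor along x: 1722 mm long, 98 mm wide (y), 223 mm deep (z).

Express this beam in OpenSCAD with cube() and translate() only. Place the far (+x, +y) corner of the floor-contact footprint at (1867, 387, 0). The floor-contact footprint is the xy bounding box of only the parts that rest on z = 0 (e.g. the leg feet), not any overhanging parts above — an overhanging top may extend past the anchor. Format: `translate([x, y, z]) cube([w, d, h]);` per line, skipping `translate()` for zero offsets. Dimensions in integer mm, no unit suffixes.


translate([145, 289, 0]) cube([1722, 98, 223]);


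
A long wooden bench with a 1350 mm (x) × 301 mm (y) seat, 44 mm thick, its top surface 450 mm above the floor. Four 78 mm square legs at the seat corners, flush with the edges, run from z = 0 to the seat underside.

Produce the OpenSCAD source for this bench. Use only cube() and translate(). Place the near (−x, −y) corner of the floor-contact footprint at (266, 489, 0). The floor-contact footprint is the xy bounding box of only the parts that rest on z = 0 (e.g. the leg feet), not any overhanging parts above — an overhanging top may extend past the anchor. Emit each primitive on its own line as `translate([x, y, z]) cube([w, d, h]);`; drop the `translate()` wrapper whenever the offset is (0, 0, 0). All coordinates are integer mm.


translate([266, 489, 406]) cube([1350, 301, 44]);
translate([266, 489, 0]) cube([78, 78, 406]);
translate([266, 712, 0]) cube([78, 78, 406]);
translate([1538, 489, 0]) cube([78, 78, 406]);
translate([1538, 712, 0]) cube([78, 78, 406]);


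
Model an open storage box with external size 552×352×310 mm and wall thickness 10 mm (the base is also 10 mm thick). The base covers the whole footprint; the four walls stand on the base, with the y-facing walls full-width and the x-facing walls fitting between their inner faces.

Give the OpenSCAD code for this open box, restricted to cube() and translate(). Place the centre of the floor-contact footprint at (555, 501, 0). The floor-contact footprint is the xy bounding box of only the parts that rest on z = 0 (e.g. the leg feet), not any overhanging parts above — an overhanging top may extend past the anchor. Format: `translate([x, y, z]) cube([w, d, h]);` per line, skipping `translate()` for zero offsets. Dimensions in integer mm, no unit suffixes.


translate([279, 325, 0]) cube([552, 352, 10]);
translate([279, 325, 10]) cube([552, 10, 300]);
translate([279, 667, 10]) cube([552, 10, 300]);
translate([279, 335, 10]) cube([10, 332, 300]);
translate([821, 335, 10]) cube([10, 332, 300]);


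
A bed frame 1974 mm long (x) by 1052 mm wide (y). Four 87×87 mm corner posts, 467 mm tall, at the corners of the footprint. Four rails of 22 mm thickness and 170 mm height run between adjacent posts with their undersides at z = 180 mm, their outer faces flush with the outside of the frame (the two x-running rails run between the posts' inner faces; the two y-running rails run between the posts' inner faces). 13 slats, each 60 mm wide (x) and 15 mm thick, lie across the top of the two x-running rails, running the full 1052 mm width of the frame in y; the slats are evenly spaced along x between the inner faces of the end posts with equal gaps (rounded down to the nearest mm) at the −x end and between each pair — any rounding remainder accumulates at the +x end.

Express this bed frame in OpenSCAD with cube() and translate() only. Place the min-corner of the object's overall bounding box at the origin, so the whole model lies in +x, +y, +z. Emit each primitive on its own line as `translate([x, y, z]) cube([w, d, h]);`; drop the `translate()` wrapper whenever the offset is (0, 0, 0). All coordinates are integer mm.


// slat z = rail_z + rail_h = 180 + 170 = 350
// slat gap = ⌊(1800 − 13·60) / 14⌋ = 72
cube([87, 87, 467]);
translate([0, 965, 0]) cube([87, 87, 467]);
translate([1887, 0, 0]) cube([87, 87, 467]);
translate([1887, 965, 0]) cube([87, 87, 467]);
translate([87, 0, 180]) cube([1800, 22, 170]);
translate([87, 1030, 180]) cube([1800, 22, 170]);
translate([0, 87, 180]) cube([22, 878, 170]);
translate([1952, 87, 180]) cube([22, 878, 170]);
translate([159, 0, 350]) cube([60, 1052, 15]);
translate([291, 0, 350]) cube([60, 1052, 15]);
translate([423, 0, 350]) cube([60, 1052, 15]);
translate([555, 0, 350]) cube([60, 1052, 15]);
translate([687, 0, 350]) cube([60, 1052, 15]);
translate([819, 0, 350]) cube([60, 1052, 15]);
translate([951, 0, 350]) cube([60, 1052, 15]);
translate([1083, 0, 350]) cube([60, 1052, 15]);
translate([1215, 0, 350]) cube([60, 1052, 15]);
translate([1347, 0, 350]) cube([60, 1052, 15]);
translate([1479, 0, 350]) cube([60, 1052, 15]);
translate([1611, 0, 350]) cube([60, 1052, 15]);
translate([1743, 0, 350]) cube([60, 1052, 15]);


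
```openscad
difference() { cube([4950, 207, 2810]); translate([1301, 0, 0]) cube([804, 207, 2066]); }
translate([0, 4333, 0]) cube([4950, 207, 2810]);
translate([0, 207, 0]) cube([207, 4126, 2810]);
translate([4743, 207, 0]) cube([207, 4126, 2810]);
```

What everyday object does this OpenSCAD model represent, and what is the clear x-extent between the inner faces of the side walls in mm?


A single room. The interior width is 4536 mm.

Four walls enclosing a rectangle with a door in the front wall — a room. Outside width 4950 minus two 207 mm walls gives 4536 mm.


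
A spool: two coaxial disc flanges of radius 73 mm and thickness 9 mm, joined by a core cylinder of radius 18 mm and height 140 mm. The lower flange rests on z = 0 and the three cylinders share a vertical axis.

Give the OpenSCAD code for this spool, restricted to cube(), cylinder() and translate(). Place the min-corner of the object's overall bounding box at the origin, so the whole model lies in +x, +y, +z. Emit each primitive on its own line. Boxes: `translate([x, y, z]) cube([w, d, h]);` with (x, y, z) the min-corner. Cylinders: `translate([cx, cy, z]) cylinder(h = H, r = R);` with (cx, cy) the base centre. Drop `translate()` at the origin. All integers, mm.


translate([73, 73, 0]) cylinder(h = 9, r = 73);
translate([73, 73, 9]) cylinder(h = 140, r = 18);
translate([73, 73, 149]) cylinder(h = 9, r = 73);


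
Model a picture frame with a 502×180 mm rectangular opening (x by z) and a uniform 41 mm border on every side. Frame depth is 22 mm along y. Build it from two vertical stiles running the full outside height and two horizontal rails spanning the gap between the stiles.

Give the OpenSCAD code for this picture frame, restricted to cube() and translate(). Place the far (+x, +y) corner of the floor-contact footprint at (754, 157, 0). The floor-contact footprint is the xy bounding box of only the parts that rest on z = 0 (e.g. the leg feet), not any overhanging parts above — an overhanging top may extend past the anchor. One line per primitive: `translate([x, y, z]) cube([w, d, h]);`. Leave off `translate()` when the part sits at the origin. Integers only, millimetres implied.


translate([170, 135, 0]) cube([41, 22, 262]);
translate([713, 135, 0]) cube([41, 22, 262]);
translate([211, 135, 0]) cube([502, 22, 41]);
translate([211, 135, 221]) cube([502, 22, 41]);


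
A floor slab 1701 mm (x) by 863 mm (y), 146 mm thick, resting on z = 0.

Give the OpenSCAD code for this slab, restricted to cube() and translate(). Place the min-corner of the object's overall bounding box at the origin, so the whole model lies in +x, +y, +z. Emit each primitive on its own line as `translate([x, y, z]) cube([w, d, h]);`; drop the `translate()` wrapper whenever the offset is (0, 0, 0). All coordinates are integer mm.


cube([1701, 863, 146]);


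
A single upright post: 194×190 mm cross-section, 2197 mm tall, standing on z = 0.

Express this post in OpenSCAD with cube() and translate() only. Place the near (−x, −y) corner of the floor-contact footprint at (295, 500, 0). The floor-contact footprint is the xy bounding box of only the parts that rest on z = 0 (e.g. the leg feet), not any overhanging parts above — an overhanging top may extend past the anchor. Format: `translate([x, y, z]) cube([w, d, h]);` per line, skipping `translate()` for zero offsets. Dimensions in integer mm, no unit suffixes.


translate([295, 500, 0]) cube([194, 190, 2197]);


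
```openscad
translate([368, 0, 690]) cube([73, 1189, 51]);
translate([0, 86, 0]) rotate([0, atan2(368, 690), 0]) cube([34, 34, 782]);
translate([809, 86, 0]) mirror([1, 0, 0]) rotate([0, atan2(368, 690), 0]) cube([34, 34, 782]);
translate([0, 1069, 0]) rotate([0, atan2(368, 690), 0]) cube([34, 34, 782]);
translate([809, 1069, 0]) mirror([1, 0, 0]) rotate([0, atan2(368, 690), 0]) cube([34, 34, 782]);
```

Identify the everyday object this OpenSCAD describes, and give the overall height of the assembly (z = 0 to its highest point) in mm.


A sawhorse. The overall height is 741 mm.

A beam across two mirrored pairs of raked legs — a sawhorse. The beam's underside is at z = 690 (matching the legs' vertical rise in atan2(368, 690)) and the beam is 51 mm tall, so its top is at 690 + 51 = 741 mm. The raked legs top out at the beam's underside, so that is the highest point.


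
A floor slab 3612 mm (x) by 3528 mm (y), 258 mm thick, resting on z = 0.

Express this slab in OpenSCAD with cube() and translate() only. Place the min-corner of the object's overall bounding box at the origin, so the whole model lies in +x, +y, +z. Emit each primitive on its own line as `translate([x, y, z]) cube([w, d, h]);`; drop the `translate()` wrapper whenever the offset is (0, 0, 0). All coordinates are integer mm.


cube([3612, 3528, 258]);


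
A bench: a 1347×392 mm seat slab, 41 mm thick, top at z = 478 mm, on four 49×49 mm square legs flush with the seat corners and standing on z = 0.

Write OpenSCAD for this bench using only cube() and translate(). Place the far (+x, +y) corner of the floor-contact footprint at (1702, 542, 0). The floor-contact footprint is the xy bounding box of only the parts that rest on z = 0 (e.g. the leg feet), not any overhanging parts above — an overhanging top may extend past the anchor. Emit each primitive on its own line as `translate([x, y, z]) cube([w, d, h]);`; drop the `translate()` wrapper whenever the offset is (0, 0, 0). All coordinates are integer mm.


translate([355, 150, 437]) cube([1347, 392, 41]);
translate([355, 150, 0]) cube([49, 49, 437]);
translate([355, 493, 0]) cube([49, 49, 437]);
translate([1653, 150, 0]) cube([49, 49, 437]);
translate([1653, 493, 0]) cube([49, 49, 437]);


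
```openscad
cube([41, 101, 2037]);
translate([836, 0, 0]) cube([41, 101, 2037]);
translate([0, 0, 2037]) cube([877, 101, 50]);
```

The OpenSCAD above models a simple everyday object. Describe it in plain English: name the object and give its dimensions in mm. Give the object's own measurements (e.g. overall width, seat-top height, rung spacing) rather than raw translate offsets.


A door frame. The clear opening is 795 mm wide and 2037 mm high. Two 41 mm wide jambs, 101 mm deep, stand either side of the opening from the floor to the top of the opening. A 50 mm thick head sits across the top of both jambs, spanning the full outside width of the frame.


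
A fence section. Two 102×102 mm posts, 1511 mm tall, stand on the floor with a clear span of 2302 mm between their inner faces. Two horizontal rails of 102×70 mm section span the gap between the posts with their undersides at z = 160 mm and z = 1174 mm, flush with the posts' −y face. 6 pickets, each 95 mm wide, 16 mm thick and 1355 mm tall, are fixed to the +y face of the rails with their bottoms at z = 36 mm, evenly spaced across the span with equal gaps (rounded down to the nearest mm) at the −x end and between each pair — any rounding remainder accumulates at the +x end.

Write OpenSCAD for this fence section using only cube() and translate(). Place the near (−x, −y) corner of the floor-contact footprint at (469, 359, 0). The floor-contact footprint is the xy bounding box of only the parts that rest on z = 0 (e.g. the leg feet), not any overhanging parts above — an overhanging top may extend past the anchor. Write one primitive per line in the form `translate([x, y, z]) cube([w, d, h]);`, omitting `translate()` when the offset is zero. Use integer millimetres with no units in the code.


translate([469, 359, 0]) cube([102, 102, 1511]);
translate([2873, 359, 0]) cube([102, 102, 1511]);
translate([571, 359, 160]) cube([2302, 102, 70]);
translate([571, 359, 1174]) cube([2302, 102, 70]);
translate([818, 461, 36]) cube([95, 16, 1355]);
translate([1160, 461, 36]) cube([95, 16, 1355]);
translate([1502, 461, 36]) cube([95, 16, 1355]);
translate([1844, 461, 36]) cube([95, 16, 1355]);
translate([2186, 461, 36]) cube([95, 16, 1355]);
translate([2528, 461, 36]) cube([95, 16, 1355]);


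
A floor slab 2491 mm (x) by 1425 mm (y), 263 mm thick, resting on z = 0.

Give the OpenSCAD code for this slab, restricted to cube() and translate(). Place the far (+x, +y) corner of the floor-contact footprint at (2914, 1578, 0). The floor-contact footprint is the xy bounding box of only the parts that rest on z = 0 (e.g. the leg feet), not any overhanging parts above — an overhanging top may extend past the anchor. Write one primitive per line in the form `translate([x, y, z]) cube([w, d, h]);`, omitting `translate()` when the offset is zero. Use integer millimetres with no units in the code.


translate([423, 153, 0]) cube([2491, 1425, 263]);


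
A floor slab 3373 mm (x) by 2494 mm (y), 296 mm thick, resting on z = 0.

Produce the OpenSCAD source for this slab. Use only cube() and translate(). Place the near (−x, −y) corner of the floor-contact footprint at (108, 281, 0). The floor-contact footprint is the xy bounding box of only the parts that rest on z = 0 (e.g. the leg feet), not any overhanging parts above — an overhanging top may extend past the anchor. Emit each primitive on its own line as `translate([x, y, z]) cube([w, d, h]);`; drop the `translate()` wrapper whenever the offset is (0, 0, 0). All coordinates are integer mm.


translate([108, 281, 0]) cube([3373, 2494, 296]);


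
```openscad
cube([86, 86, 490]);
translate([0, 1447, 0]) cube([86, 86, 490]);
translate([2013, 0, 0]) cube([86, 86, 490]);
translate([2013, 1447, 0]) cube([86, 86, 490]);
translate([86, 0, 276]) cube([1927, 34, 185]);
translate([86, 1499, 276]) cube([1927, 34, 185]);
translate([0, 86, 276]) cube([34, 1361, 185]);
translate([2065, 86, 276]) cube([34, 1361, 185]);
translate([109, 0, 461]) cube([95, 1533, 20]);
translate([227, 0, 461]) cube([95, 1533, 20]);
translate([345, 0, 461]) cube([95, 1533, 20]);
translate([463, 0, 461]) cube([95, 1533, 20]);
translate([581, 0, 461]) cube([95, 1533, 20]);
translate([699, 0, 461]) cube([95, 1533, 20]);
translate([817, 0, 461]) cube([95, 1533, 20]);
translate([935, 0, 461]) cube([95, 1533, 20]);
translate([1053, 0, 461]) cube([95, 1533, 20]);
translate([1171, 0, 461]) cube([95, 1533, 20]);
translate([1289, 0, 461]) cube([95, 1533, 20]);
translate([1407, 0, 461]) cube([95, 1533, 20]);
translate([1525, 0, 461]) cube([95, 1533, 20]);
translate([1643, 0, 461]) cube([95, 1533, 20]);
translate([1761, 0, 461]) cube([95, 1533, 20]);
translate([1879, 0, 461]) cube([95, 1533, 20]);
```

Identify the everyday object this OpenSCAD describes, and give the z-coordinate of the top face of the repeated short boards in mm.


A bed frame. The slat-top height is 481 mm.

Four posts, four rails, and a row of slats — a bed frame. Slats sit on the rails at z = 276 + 185 = 461; with slat thickness 20, the top is 481 mm.


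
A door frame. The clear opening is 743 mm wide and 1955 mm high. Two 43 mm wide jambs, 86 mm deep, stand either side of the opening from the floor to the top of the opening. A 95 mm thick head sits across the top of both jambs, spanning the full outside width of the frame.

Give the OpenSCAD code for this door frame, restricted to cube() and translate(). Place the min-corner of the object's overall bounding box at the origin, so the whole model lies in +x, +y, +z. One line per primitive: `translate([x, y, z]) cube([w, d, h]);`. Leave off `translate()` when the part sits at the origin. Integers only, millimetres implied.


cube([43, 86, 1955]);
translate([786, 0, 0]) cube([43, 86, 1955]);
translate([0, 0, 1955]) cube([829, 86, 95]);


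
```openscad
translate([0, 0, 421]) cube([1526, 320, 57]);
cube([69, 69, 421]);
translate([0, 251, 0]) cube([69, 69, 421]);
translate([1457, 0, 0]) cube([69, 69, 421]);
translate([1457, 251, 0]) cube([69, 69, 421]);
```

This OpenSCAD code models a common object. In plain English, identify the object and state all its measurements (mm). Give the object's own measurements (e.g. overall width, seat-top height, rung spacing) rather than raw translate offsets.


A bench: a 1526×320 mm seat slab, 57 mm thick, top at z = 478 mm, on four 69×69 mm square legs flush with the seat corners and standing on z = 0.


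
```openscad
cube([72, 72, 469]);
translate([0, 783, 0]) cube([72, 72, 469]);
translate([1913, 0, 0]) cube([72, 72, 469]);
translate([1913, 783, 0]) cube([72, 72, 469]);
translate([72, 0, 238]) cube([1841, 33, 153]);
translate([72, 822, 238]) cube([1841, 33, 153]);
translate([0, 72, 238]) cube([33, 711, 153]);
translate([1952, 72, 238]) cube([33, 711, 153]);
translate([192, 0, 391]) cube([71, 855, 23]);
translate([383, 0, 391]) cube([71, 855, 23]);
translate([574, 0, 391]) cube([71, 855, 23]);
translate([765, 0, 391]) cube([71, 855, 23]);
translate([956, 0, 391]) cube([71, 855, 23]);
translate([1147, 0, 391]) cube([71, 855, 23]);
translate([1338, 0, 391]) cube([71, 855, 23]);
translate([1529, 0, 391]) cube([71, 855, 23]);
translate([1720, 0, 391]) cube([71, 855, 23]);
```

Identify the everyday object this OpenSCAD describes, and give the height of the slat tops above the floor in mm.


A bed frame. The slat-top height is 414 mm.

Four posts, four rails, and a row of slats — a bed frame. Slats sit on the rails at z = 238 + 153 = 391; with slat thickness 23, the top is 414 mm.


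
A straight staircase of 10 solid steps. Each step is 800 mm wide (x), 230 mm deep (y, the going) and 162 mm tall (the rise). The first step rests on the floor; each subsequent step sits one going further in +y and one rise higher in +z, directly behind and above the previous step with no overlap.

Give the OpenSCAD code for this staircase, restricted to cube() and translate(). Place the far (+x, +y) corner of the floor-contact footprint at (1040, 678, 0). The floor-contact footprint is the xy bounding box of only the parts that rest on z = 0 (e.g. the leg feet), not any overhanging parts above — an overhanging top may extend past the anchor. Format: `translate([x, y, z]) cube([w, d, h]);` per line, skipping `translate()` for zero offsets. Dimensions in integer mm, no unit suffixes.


translate([240, 448, 0]) cube([800, 230, 162]);
translate([240, 678, 162]) cube([800, 230, 162]);
translate([240, 908, 324]) cube([800, 230, 162]);
translate([240, 1138, 486]) cube([800, 230, 162]);
translate([240, 1368, 648]) cube([800, 230, 162]);
translate([240, 1598, 810]) cube([800, 230, 162]);
translate([240, 1828, 972]) cube([800, 230, 162]);
translate([240, 2058, 1134]) cube([800, 230, 162]);
translate([240, 2288, 1296]) cube([800, 230, 162]);
translate([240, 2518, 1458]) cube([800, 230, 162]);


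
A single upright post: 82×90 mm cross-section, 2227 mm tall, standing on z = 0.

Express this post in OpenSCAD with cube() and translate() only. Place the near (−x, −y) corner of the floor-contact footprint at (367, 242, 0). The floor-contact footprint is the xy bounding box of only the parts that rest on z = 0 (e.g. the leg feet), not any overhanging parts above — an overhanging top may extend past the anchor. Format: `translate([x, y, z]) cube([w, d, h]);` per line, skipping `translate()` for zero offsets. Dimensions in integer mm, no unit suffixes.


translate([367, 242, 0]) cube([82, 90, 2227]);


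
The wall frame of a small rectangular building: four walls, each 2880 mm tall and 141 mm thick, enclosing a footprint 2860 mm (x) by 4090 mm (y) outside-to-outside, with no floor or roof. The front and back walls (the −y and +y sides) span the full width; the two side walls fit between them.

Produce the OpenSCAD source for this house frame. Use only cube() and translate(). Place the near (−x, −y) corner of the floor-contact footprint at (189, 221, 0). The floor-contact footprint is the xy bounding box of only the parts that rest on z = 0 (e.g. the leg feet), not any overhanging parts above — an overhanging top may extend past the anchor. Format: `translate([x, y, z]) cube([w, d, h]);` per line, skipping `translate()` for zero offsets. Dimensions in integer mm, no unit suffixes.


translate([189, 221, 0]) cube([2860, 141, 2880]);
translate([189, 4170, 0]) cube([2860, 141, 2880]);
translate([189, 362, 0]) cube([141, 3808, 2880]);
translate([2908, 362, 0]) cube([141, 3808, 2880]);


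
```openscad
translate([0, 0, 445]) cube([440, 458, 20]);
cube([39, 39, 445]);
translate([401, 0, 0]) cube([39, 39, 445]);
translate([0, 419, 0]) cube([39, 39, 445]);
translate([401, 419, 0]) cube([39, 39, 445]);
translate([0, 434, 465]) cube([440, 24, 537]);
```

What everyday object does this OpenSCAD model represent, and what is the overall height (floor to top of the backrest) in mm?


A chair. The overall height is 1002 mm.

A slab on four corner posts with a tall panel at the back — a chair. The seat slab sits at z = 445 with thickness 20, and the 537 mm backrest starts at the seat top, so the overall height is 445 + 20 + 537 = 1002 mm.


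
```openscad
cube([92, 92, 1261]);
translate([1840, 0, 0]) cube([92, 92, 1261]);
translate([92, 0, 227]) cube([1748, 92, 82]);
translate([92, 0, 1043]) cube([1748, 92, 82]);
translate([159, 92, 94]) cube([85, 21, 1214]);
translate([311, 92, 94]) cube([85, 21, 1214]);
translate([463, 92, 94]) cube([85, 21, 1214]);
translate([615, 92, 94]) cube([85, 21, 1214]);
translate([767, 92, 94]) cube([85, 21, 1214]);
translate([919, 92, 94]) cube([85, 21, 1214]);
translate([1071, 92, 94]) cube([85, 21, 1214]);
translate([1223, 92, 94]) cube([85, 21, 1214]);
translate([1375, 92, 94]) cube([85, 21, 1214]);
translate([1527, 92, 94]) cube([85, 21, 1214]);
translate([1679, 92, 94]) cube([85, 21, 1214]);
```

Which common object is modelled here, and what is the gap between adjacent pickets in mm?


A fence section. The picket gap is 67 mm.

Two posts, two rails, 11 pickets — a fence section. Span 1748 mm holds 11 pickets of 85 mm with 12 equal gaps: ⌊(1748 − 11·85) / 12⌋ = 67 mm.


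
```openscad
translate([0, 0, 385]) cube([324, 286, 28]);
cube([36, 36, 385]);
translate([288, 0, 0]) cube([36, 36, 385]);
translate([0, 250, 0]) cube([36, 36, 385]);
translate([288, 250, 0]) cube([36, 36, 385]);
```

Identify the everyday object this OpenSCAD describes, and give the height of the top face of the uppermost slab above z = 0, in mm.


A stool. The seat height is 413 mm.

A 324×286×28 slab at z = 385 on four corner posts — a stool. The seat top is 385 + 28 = 413 mm.


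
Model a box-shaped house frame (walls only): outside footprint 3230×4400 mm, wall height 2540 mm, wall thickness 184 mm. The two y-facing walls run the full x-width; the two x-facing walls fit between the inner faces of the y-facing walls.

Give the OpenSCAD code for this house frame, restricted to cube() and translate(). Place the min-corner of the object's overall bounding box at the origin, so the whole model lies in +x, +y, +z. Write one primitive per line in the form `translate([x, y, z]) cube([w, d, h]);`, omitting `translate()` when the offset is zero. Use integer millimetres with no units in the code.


cube([3230, 184, 2540]);
translate([0, 4216, 0]) cube([3230, 184, 2540]);
translate([0, 184, 0]) cube([184, 4032, 2540]);
translate([3046, 184, 0]) cube([184, 4032, 2540]);


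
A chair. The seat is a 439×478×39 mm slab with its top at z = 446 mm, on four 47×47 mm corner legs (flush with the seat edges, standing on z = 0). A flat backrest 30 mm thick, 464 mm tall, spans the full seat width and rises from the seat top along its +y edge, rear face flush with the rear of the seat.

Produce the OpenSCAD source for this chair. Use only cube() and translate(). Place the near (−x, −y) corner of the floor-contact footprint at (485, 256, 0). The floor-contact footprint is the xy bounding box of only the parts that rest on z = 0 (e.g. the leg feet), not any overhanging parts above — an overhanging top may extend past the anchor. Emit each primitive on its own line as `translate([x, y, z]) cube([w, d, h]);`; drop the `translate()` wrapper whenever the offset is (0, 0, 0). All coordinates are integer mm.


translate([485, 256, 407]) cube([439, 478, 39]);
translate([485, 256, 0]) cube([47, 47, 407]);
translate([877, 256, 0]) cube([47, 47, 407]);
translate([485, 687, 0]) cube([47, 47, 407]);
translate([877, 687, 0]) cube([47, 47, 407]);
translate([485, 704, 446]) cube([439, 30, 464]);


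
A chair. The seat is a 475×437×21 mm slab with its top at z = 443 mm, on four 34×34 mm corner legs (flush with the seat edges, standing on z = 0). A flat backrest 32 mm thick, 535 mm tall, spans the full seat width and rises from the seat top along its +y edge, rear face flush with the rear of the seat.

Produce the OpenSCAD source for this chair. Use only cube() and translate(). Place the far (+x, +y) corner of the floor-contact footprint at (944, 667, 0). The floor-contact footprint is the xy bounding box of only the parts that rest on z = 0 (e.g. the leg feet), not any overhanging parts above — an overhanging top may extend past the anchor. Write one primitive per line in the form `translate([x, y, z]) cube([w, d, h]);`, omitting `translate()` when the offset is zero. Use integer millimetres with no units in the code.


// leg_h = 443 - 21 = 422
translate([469, 230, 422]) cube([475, 437, 21]);
translate([469, 230, 0]) cube([34, 34, 422]);
translate([910, 230, 0]) cube([34, 34, 422]);
translate([469, 633, 0]) cube([34, 34, 422]);
translate([910, 633, 0]) cube([34, 34, 422]);
translate([469, 635, 443]) cube([475, 32, 535]);


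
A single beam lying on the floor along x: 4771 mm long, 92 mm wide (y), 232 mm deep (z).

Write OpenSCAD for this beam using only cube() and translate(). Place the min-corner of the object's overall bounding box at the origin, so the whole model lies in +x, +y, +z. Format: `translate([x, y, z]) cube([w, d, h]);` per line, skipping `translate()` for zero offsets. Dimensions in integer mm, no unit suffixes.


cube([4771, 92, 232]);


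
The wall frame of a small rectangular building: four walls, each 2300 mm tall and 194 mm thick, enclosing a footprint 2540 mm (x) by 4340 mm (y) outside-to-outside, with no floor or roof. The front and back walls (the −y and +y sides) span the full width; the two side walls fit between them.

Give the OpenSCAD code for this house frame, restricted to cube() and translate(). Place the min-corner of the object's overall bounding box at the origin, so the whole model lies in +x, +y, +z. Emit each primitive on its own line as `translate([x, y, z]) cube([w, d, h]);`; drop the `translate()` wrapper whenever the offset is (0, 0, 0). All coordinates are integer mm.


cube([2540, 194, 2300]);
translate([0, 4146, 0]) cube([2540, 194, 2300]);
translate([0, 194, 0]) cube([194, 3952, 2300]);
translate([2346, 194, 0]) cube([194, 3952, 2300]);


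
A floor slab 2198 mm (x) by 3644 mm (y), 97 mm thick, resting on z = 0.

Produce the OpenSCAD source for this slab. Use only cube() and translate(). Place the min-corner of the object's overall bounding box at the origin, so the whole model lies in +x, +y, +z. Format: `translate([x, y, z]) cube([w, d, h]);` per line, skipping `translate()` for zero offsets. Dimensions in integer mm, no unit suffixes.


cube([2198, 3644, 97]);


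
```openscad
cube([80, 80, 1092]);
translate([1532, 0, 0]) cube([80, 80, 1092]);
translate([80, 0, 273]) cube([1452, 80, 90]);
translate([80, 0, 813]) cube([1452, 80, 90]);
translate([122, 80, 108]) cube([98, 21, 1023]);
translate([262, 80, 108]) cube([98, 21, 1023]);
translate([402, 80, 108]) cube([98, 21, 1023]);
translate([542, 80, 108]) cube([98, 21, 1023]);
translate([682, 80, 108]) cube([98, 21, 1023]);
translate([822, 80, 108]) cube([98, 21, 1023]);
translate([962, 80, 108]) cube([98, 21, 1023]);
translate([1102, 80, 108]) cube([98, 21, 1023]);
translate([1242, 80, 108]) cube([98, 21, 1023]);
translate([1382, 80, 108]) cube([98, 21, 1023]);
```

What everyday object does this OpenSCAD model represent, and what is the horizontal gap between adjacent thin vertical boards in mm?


A fence section. The picket gap is 42 mm.

Two posts, two rails, 10 pickets — a fence section. Span 1452 mm holds 10 pickets of 98 mm with 11 equal gaps: ⌊(1452 − 10·98) / 11⌋ = 42 mm.


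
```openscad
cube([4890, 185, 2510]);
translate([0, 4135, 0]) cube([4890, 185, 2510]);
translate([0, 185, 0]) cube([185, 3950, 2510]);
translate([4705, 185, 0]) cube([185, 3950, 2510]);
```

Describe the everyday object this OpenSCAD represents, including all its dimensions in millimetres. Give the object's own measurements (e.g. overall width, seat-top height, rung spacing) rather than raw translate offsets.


The wall frame of a small rectangular building: four walls, each 2510 mm tall and 185 mm thick, enclosing a footprint 4890 mm (x) by 4320 mm (y) outside-to-outside, with no floor or roof. The front and back walls (the −y and +y sides) span the full width; the two side walls fit between them.


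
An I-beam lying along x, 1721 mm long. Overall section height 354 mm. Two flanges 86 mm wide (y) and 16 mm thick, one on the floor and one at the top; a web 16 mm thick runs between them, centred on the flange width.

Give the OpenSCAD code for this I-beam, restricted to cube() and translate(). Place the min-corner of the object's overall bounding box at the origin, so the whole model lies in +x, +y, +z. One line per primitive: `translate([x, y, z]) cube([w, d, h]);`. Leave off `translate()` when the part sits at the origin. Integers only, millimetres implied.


cube([1721, 86, 16]);
translate([0, 35, 16]) cube([1721, 16, 322]);
translate([0, 0, 338]) cube([1721, 86, 16]);


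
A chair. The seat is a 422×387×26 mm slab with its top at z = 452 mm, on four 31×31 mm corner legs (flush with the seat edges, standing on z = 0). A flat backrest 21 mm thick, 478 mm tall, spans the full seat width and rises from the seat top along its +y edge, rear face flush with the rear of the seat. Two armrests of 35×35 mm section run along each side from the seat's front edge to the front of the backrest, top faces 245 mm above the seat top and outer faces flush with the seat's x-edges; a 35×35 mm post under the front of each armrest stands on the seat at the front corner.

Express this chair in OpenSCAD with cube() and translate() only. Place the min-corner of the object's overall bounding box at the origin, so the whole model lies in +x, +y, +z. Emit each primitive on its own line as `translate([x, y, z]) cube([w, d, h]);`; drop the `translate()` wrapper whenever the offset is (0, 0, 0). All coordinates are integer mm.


translate([0, 0, 426]) cube([422, 387, 26]);
cube([31, 31, 426]);
translate([391, 0, 0]) cube([31, 31, 426]);
translate([0, 356, 0]) cube([31, 31, 426]);
translate([391, 356, 0]) cube([31, 31, 426]);
translate([0, 366, 452]) cube([422, 21, 478]);
translate([0, 0, 662]) cube([35, 366, 35]);
translate([387, 0, 662]) cube([35, 366, 35]);
translate([0, 0, 452]) cube([35, 35, 210]);
translate([387, 0, 452]) cube([35, 35, 210]);


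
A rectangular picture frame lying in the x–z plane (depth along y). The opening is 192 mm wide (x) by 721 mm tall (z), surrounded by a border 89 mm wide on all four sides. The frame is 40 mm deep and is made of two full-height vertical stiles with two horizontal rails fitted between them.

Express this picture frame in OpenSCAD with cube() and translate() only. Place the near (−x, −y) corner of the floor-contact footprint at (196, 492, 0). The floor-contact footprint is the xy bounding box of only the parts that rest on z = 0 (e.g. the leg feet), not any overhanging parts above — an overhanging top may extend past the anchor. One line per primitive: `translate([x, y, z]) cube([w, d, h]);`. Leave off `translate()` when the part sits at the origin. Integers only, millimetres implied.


translate([196, 492, 0]) cube([89, 40, 899]);
translate([477, 492, 0]) cube([89, 40, 899]);
translate([285, 492, 0]) cube([192, 40, 89]);
translate([285, 492, 810]) cube([192, 40, 89]);


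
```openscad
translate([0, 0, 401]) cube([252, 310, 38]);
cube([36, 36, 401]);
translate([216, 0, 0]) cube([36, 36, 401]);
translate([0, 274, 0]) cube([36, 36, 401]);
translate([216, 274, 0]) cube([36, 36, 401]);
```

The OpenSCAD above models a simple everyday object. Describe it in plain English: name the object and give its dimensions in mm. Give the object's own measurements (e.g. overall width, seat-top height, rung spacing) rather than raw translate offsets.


A simple wooden stool: a rectangular seat 252 mm (x) by 310 mm (y), 38 mm thick, top face at z = 439 mm, on four square legs, each 36×36 mm in cross-section. The legs rest on z = 0, each flush with a corner of the seat.


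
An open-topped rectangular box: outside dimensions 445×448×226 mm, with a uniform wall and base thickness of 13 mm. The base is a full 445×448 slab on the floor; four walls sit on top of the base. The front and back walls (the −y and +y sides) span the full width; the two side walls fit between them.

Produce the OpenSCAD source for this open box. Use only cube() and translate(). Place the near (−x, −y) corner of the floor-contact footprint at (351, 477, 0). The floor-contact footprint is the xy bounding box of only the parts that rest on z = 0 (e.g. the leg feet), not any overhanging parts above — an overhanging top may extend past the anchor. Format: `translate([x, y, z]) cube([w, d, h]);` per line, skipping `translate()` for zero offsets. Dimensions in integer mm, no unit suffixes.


translate([351, 477, 0]) cube([445, 448, 13]);
translate([351, 477, 13]) cube([445, 13, 213]);
translate([351, 912, 13]) cube([445, 13, 213]);
translate([351, 490, 13]) cube([13, 422, 213]);
translate([783, 490, 13]) cube([13, 422, 213]);


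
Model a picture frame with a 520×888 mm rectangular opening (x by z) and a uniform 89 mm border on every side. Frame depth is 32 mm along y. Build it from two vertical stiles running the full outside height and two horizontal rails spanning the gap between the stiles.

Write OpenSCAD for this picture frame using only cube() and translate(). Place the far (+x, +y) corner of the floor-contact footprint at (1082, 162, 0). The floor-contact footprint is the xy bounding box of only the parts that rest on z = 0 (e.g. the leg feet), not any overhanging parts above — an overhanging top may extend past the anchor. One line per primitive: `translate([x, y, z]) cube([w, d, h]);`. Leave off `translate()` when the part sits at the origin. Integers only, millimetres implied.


translate([384, 130, 0]) cube([89, 32, 1066]);
translate([993, 130, 0]) cube([89, 32, 1066]);
translate([473, 130, 0]) cube([520, 32, 89]);
translate([473, 130, 977]) cube([520, 32, 89]);


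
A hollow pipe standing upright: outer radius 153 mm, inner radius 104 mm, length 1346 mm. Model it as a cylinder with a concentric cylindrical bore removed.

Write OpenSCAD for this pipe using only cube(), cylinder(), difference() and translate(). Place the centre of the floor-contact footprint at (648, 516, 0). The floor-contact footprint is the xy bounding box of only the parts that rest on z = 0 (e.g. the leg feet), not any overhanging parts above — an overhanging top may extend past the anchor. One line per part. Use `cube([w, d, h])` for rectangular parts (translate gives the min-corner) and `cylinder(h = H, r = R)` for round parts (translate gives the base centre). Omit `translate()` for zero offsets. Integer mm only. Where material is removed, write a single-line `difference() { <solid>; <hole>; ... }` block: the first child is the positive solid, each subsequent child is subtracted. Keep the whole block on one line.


difference() { translate([648, 516, 0]) cylinder(h = 1346, r = 153); translate([648, 516, 0]) cylinder(h = 1346, r = 104); }
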